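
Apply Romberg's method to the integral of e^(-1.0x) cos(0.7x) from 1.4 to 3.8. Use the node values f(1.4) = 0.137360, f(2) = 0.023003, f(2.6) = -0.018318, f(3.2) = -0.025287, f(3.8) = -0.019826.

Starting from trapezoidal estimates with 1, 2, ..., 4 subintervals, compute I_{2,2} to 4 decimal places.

I_{0,0} (trapezoid, 1 panel, h=2.4000): 0.141041
I_{1,0} (trapezoid, 2 panels, h=1.2000): 0.048539
I_{2,0} (trapezoid, 4 panels, h=0.6000): 0.022899
I_{1,1} = 0.048539 + (0.048539 − 0.141041)/3 = 0.017705
I_{2,1} = 0.022899 + (0.022899 − 0.048539)/3 = 0.014352
I_{2,2} = 0.014352 + (0.014352 − 0.017705)/15 = 0.014128

0.0141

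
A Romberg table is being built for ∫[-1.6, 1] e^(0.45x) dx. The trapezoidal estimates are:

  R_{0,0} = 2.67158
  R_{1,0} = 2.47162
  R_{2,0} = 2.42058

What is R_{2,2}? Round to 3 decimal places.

Richardson extrapolation on the trapezoidal column (denominator 4−1=3):
R_{1,1} = 2.47162 + (2.47162 − 2.67158)/3 = 2.40497
R_{2,1} = 2.42058 + (2.42058 − 2.47162)/3 = 2.40357
R_{2,2} = (16·2.40357 − 2.40497) / 15 = 2.40348

2.403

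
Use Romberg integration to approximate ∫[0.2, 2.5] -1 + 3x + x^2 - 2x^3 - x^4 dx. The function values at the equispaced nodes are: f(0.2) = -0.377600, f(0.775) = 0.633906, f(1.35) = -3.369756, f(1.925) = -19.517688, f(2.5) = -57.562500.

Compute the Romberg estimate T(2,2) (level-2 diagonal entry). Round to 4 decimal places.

T(0,0) (trapezoid, 1 panel, h=2.3000): -66.631115
T(1,0) (trapezoid, 2 panels, h=1.1500): -37.190777
T(2,0) (trapezoid, 4 panels, h=0.5750): -29.453563
T(1,1) = -37.190777 + (-37.190777 − (-66.631115))/3 = -27.377331
T(2,1) = -29.453563 + (-29.453563 − (-37.190777))/3 = -26.874492
T(2,2) = -26.874492 + (-26.874492 − (-27.377331))/15 = -26.840969

-26.8410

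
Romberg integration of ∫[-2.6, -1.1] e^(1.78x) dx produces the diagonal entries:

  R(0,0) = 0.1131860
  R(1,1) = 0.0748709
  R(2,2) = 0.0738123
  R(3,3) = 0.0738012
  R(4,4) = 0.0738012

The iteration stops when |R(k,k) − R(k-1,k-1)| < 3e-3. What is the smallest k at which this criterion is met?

k = 2

|R(1,1) − R(0,0)| = 0.0383151 ≥ 3e-3
|R(2,2) − R(1,1)| = 0.0010586 < 3e-3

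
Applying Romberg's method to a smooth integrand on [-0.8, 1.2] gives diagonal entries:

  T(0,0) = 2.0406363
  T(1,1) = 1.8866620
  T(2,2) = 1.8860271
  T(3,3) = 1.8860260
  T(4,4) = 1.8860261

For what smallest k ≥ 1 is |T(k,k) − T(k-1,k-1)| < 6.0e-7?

|T(1,1) − T(0,0)| = 0.1539743 ≥ 6.0e-7
|T(2,2) − T(1,1)| = 0.0006349 ≥ 6.0e-7
|T(3,3) − T(2,2)| = 0.0000011 ≥ 6.0e-7
|T(4,4) − T(3,3)| = 0.0000001 < 6.0e-7

k = 4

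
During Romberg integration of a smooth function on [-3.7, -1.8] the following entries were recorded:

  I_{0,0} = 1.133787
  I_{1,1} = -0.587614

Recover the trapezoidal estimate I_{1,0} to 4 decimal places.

From I_{1,1} = (4·I_{1,0} − I_{0,0})/3, solve for I_{1,0}:
4·I_{1,0} = 3·(-0.587614) + 1.133787 = -0.629055
I_{1,0} = -0.157264

-0.1573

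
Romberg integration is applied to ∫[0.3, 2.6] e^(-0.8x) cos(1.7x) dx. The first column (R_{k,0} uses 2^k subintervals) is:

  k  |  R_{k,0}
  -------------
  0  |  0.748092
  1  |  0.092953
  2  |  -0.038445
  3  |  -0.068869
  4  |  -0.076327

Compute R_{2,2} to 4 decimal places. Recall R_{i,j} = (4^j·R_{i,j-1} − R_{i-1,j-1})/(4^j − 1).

Richardson extrapolation on the trapezoidal column (denominator 4−1=3):
R_{1,1} = (4·0.092953 − 0.748092) / 3 = -0.125427
R_{2,1} = (4·(-0.038445) − 0.092953) / 3 = -0.082244
R_{2,2} = (16·(-0.082244) − (-0.125427)) / 15 = -0.079365

-0.0794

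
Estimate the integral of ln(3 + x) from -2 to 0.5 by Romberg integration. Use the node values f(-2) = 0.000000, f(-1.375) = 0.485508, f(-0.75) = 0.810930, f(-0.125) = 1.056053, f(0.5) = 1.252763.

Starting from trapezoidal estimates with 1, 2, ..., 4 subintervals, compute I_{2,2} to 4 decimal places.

I_{0,0} (trapezoid, 1 panel, h=2.5000): 1.565954
I_{1,0} (trapezoid, 2 panels, h=1.2500): 1.796639
I_{2,0} (trapezoid, 4 panels, h=0.6250): 1.861795
I_{1,1} = 1.796639 + (1.796639 − 1.565954)/3 = 1.873534
I_{2,1} = 1.861795 + (1.861795 − 1.796639)/3 = 1.883514
I_{2,2} = 1.883514 + (1.883514 − 1.873534)/15 = 1.884179

1.8842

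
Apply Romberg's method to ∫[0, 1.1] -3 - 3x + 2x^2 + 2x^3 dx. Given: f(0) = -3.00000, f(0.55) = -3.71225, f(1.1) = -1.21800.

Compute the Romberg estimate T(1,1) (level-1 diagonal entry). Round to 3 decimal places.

T(0,0) (trapezoid, 1 panel, h=1.1000): -2.31990
T(1,0) (trapezoid, 2 panels, h=0.5500): -3.20169
T(1,1) = -3.20169 + (-3.20169 − (-2.31990))/3 = -3.49562

-3.496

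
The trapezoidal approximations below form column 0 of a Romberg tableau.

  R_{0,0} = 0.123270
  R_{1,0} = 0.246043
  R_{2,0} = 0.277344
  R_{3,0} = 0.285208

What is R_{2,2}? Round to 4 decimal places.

Richardson extrapolation on the trapezoidal column (denominator 4−1=3):
R_{1,1} = 0.246043 + (0.246043 − 0.123270)/3 = 0.286967
R_{2,1} = (4·0.277344 − 0.246043) / 3 = 0.287778
R_{2,2} = (16·0.287778 − 0.286967) / 15 = 0.287832

0.2878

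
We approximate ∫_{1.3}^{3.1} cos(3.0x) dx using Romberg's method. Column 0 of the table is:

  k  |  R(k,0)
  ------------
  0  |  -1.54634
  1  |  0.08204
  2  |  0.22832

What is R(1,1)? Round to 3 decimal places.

R(1,1) = (4·0.08204 − (-1.54634)) / 3 = 0.62483

0.625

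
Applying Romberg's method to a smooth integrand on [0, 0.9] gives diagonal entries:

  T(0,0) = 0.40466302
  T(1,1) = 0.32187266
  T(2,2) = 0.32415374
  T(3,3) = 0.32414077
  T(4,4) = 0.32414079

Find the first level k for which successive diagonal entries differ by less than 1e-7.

|T(1,1) − T(0,0)| = 0.08279036 ≥ 1e-7
|T(2,2) − T(1,1)| = 0.00228108 ≥ 1e-7
|T(3,3) − T(2,2)| = 0.00001297 ≥ 1e-7
|T(4,4) − T(3,3)| = 0.00000002 < 1e-7

k = 4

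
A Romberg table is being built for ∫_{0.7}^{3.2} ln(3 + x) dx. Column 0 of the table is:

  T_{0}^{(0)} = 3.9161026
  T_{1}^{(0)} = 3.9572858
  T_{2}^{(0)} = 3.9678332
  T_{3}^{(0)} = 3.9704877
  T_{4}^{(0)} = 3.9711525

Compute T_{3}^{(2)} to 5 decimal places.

T_{2}^{(1)} = 3.9678332 + (3.9678332 − 3.9572858)/3 = 3.9713490
T_{3}^{(1)} = (4·3.9704877 − 3.9678332) / 3 = 3.9713725
T_{3}^{(2)} = (16·3.9713725 − 3.9713490) / 15 = 3.9713741
(Column j=1 coincides with Simpson's rule on the same nodes.)

3.97137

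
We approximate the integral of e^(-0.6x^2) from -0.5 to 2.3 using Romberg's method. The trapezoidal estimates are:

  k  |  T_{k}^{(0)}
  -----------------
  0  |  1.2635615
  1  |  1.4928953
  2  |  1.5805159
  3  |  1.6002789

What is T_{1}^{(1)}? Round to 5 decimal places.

T_{1}^{(1)} = 1.4928953 + (1.4928953 − 1.2635615)/3 = 1.5693399
(Column j=1 coincides with Simpson's rule on the same nodes.)

1.56934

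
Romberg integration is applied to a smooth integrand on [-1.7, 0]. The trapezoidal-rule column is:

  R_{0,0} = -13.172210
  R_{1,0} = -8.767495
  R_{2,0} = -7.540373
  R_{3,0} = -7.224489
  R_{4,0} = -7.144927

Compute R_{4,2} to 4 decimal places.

-7.1184

Richardson extrapolation on the trapezoidal column (denominator 4−1=3):
R_{3,1} = (4·(-7.224489) − (-7.540373)) / 3 = -7.119194
R_{4,1} = (4·(-7.144927) − (-7.224489)) / 3 = -7.118406
R_{4,2} = (16·(-7.118406) − (-7.119194)) / 15 = -7.118353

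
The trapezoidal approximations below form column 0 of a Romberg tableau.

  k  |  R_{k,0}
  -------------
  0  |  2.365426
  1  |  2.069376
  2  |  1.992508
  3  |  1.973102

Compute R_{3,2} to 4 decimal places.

1.9666

R_{2,1} = 1.992508 + (1.992508 − 2.069376)/3 = 1.966885
R_{3,1} = (4·1.973102 − 1.992508) / 3 = 1.966633
R_{3,2} = 1.966633 + (1.966633 − 1.966885)/15 = 1.966616
(Column j=1 coincides with Simpson's rule on the same nodes.)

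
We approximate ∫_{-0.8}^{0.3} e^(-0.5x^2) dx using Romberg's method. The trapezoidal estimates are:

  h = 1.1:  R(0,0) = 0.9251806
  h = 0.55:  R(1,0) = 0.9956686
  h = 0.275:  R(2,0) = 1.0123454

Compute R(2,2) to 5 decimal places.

R(1,1) = 0.9956686 + (0.9956686 − 0.9251806)/3 = 1.0191646
R(2,1) = (4·1.0123454 − 0.9956686) / 3 = 1.0179043
R(2,2) = 1.0179043 + (1.0179043 − 1.0191646)/15 = 1.0178203

1.01782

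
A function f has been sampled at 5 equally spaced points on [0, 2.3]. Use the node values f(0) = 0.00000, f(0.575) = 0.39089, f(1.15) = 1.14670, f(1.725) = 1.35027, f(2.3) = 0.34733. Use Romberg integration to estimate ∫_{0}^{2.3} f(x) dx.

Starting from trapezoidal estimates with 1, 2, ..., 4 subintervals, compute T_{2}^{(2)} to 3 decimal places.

1.838

T_{0}^{(0)} (trapezoid, 1 panel, h=2.3000): 0.39943
T_{1}^{(0)} (trapezoid, 2 panels, h=1.1500): 1.51842
T_{2}^{(0)} (trapezoid, 4 panels, h=0.5750): 1.76038
T_{1}^{(1)} = 1.51842 + (1.51842 − 0.39943)/3 = 1.89142
T_{2}^{(1)} = 1.76038 + (1.76038 − 1.51842)/3 = 1.84103
T_{2}^{(2)} = 1.84103 + (1.84103 − 1.89142)/15 = 1.83767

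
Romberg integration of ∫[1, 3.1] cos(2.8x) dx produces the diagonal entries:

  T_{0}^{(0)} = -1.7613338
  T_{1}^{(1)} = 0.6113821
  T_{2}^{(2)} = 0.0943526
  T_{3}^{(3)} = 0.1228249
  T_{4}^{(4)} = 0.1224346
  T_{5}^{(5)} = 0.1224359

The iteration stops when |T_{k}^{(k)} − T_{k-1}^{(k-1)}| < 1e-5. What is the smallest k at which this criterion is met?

|T_{1}^{(1)} − T_{0}^{(0)}| = 2.3727159 ≥ 1e-5
|T_{2}^{(2)} − T_{1}^{(1)}| = 0.5170295 ≥ 1e-5
|T_{3}^{(3)} − T_{2}^{(2)}| = 0.0284723 ≥ 1e-5
|T_{4}^{(4)} − T_{3}^{(3)}| = 0.0003903 ≥ 1e-5
|T_{5}^{(5)} − T_{4}^{(4)}| = 0.0000013 < 1e-5

k = 5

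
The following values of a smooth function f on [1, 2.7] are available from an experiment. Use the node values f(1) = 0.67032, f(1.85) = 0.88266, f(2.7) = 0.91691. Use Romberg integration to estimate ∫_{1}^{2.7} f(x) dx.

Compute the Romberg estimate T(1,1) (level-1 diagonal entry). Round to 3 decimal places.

T(0,0) (trapezoid, 1 panel, h=1.7000): 1.34915
T(1,0) (trapezoid, 2 panels, h=0.8500): 1.42483
T(1,1) = 1.42483 + (1.42483 − 1.34915)/3 = 1.45006

1.450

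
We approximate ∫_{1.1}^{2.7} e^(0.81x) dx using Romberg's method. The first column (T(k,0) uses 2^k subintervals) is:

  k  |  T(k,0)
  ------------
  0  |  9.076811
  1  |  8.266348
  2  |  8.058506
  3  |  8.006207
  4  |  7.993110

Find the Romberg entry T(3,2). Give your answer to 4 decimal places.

7.9887

Richardson extrapolation on the trapezoidal column (denominator 4−1=3):
T(2,1) = 8.058506 + (8.058506 − 8.266348)/3 = 7.989225
T(3,1) = (4·8.006207 − 8.058506) / 3 = 7.988774
T(3,2) = 7.988774 + (7.988774 − 7.989225)/15 = 7.988744
(Column j=1 coincides with Simpson's rule on the same nodes.)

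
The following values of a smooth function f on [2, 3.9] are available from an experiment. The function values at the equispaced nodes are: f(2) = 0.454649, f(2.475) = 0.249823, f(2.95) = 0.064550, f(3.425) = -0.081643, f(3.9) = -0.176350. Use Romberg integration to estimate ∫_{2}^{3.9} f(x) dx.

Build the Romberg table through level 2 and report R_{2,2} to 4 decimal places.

R_{0,0} (trapezoid, 1 panel, h=1.9000): 0.264384
R_{1,0} (trapezoid, 2 panels, h=0.9500): 0.193515
R_{2,0} (trapezoid, 4 panels, h=0.4750): 0.176643
R_{1,1} = 0.193515 + (0.193515 − 0.264384)/3 = 0.169892
R_{2,1} = 0.176643 + (0.176643 − 0.193515)/3 = 0.171019
R_{2,2} = 0.171019 + (0.171019 − 0.169892)/15 = 0.171094

0.1711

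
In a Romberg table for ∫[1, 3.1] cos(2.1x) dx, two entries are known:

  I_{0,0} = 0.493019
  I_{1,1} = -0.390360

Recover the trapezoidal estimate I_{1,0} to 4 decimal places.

From I_{1,1} = (4·I_{1,0} − I_{0,0})/3, solve for I_{1,0}:
4·I_{1,0} = 3·(-0.390360) + 0.493019 = -0.678061
I_{1,0} = -0.169515

-0.1695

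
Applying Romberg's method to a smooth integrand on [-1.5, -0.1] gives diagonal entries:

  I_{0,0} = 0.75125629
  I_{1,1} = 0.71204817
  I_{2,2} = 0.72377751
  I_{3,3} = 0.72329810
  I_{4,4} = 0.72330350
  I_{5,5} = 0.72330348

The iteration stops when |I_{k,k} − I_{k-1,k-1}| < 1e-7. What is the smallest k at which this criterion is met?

k = 5

|I_{1,1} − I_{0,0}| = 0.03920812 ≥ 1e-7
|I_{2,2} − I_{1,1}| = 0.01172934 ≥ 1e-7
|I_{3,3} − I_{2,2}| = 0.00047941 ≥ 1e-7
|I_{4,4} − I_{3,3}| = 0.00000540 ≥ 1e-7
|I_{5,5} − I_{4,4}| = 0.00000002 < 1e-7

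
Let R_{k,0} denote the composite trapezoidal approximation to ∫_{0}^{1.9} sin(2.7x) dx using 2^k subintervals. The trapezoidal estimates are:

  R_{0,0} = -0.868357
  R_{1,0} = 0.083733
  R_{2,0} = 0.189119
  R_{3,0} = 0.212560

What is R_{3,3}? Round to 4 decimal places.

R_{1,1} = (4·0.083733 − (-0.868357)) / 3 = 0.401096
R_{2,1} = 0.189119 + (0.189119 − 0.083733)/3 = 0.224248
R_{3,1} = (4·0.212560 − 0.189119) / 3 = 0.220374
R_{2,2} = (16·0.224248 − 0.401096) / 15 = 0.212458
R_{3,2} = (16·0.220374 − 0.224248) / 15 = 0.220116
R_{3,3} = (64·0.220116 − 0.212458) / 63 = 0.220238

0.2202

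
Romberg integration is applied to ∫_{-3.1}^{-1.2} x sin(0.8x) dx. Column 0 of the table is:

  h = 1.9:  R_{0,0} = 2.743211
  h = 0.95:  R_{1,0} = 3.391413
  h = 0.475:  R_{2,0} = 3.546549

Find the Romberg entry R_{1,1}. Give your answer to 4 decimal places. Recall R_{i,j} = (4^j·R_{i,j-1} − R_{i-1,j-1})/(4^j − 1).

Richardson extrapolation on the trapezoidal column (denominator 4−1=3):
R_{1,1} = (4·3.391413 − 2.743211) / 3 = 3.607480

3.6075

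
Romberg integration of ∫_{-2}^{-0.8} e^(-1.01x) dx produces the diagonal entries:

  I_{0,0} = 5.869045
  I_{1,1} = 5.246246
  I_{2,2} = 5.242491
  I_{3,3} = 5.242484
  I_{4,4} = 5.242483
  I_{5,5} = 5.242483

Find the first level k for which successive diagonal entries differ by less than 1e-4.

|I_{1,1} − I_{0,0}| = 0.622799 ≥ 1e-4
|I_{2,2} − I_{1,1}| = 0.003755 ≥ 1e-4
|I_{3,3} − I_{2,2}| = 0.000007 < 1e-4

k = 3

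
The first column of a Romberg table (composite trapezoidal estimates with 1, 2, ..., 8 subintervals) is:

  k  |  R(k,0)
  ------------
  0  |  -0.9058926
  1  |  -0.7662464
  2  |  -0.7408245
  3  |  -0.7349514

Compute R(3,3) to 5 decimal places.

Richardson extrapolation on the trapezoidal column (denominator 4−1=3):
R(1,1) = (4·(-0.7662464) − (-0.9058926)) / 3 = -0.7196977
R(2,1) = (4·(-0.7408245) − (-0.7662464)) / 3 = -0.7323505
R(3,1) = -0.7349514 + (-0.7349514 − (-0.7408245))/3 = -0.7329937
R(2,2) = (16·(-0.7323505) − (-0.7196977)) / 15 = -0.7331940
R(3,2) = (16·(-0.7329937) − (-0.7323505)) / 15 = -0.7330366
R(3,3) = -0.7330366 + (-0.7330366 − (-0.7331940))/63 = -0.7330341
(Column j=1 coincides with Simpson's rule on the same nodes.)

-0.73303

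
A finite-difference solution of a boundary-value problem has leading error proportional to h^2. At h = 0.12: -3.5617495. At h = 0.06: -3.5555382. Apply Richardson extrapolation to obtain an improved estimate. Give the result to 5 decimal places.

Extrapolated value = (4·A(h/2) − A(h)) / (4 − 1)
= (4·(-3.5555382) − (-3.5617495)) / 3
= -10.6604033 / 3 = -3.5534678

-3.55347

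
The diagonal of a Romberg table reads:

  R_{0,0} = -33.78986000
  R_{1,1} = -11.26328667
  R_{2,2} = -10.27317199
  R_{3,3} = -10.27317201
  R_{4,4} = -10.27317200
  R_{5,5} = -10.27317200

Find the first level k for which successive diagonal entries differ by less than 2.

|R_{1,1} − R_{0,0}| = 22.52657333 ≥ 2
|R_{2,2} − R_{1,1}| = 0.99011468 < 2

k = 2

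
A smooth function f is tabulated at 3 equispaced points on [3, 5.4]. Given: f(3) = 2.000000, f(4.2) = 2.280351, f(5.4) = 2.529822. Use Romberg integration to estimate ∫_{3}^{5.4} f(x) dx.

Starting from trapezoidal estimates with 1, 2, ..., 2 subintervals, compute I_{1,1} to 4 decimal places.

I_{0,0} (trapezoid, 1 panel, h=2.4000): 5.435786
I_{1,0} (trapezoid, 2 panels, h=1.2000): 5.454314
I_{1,1} = 5.454314 + (5.454314 − 5.435786)/3 = 5.460490

5.4605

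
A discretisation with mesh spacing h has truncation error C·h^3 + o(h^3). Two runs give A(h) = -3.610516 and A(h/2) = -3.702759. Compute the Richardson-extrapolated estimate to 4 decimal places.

Extrapolated value = (8·A(h/2) − A(h)) / (8 − 1)
= (8·(-3.702759) − (-3.610516)) / 7
= -26.011556 / 7 = -3.715937

-3.7159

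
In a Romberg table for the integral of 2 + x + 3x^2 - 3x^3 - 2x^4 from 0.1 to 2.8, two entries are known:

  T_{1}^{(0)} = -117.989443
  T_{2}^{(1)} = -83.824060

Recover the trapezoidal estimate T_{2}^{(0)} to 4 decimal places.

-92.3654

From T_{2}^{(1)} = (4·T_{2}^{(0)} − T_{1}^{(0)})/3, solve for T_{2}^{(0)}:
4·T_{2}^{(0)} = 3·(-83.824060) + (-117.989443) = -369.461623
T_{2}^{(0)} = -92.365406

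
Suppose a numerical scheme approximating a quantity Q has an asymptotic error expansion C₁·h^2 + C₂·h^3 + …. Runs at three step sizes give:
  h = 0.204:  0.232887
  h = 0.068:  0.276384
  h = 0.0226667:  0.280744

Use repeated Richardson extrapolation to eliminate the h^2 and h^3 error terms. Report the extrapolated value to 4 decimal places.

0.2813

First eliminate the h^2 term (factor 3^2 = 9):
  B₁ = (9·0.276384 − 0.232887)/8 = 0.281821
  B₂ = (9·0.280744 − 0.276384)/8 = 0.281289
Then eliminate the h^3 term (factor 3^3 = 27):
  (27·0.281289 − 0.281821)/26 = 0.281269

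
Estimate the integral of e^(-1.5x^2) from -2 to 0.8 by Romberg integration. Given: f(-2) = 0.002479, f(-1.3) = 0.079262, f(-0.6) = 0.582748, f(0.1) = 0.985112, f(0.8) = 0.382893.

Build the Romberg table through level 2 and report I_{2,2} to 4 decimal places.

1.3611

I_{0,0} (trapezoid, 1 panel, h=2.8000): 0.539521
I_{1,0} (trapezoid, 2 panels, h=1.4000): 1.085608
I_{2,0} (trapezoid, 4 panels, h=0.7000): 1.287866
I_{1,1} = 1.085608 + (1.085608 − 0.539521)/3 = 1.267637
I_{2,1} = 1.287866 + (1.287866 − 1.085608)/3 = 1.355285
I_{2,2} = 1.355285 + (1.355285 − 1.267637)/15 = 1.361128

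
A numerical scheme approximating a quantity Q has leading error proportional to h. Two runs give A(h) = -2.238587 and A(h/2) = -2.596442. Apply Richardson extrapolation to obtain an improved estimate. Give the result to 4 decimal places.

-2.9543

The leading error scales as h; refining by a factor of 2 reduces it by 2^1 = 2.
Extrapolated value = (2·A(h/2) − A(h)) / (2 − 1)
= (2·(-2.596442) − (-2.238587)) / 1
= -2.954297 / 1 = -2.954297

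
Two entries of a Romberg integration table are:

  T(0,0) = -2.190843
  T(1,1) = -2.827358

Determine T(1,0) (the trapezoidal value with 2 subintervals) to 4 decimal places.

-2.6682

From T(1,1) = (4·T(1,0) − T(0,0))/3, solve for T(1,0):
4·T(1,0) = 3·(-2.827358) + (-2.190843) = -10.672917
T(1,0) = -2.668229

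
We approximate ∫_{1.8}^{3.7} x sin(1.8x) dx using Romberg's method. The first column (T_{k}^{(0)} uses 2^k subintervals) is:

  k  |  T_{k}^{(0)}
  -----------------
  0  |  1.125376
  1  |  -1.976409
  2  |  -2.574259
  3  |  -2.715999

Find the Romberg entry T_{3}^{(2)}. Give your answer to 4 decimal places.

Richardson extrapolation on the trapezoidal column (denominator 4−1=3):
T_{2}^{(1)} = -2.574259 + (-2.574259 − (-1.976409))/3 = -2.773542
T_{3}^{(1)} = -2.715999 + (-2.715999 − (-2.574259))/3 = -2.763246
T_{3}^{(2)} = (16·(-2.763246) − (-2.773542)) / 15 = -2.762560

-2.7626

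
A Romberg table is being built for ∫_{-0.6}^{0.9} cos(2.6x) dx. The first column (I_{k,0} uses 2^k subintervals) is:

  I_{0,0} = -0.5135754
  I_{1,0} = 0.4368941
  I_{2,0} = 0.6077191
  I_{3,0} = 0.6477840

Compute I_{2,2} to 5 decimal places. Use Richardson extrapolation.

0.65872

Richardson extrapolation on the trapezoidal column (denominator 4−1=3):
I_{1,1} = 0.4368941 + (0.4368941 − (-0.5135754))/3 = 0.7537173
I_{2,1} = 0.6077191 + (0.6077191 − 0.4368941)/3 = 0.6646608
I_{2,2} = 0.6646608 + (0.6646608 − 0.7537173)/15 = 0.6587237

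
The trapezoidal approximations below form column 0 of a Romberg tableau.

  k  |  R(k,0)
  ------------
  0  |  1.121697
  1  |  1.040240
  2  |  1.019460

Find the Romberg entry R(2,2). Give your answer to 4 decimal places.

1.0125

Richardson extrapolation on the trapezoidal column (denominator 4−1=3):
R(1,1) = 1.040240 + (1.040240 − 1.121697)/3 = 1.013088
R(2,1) = (4·1.019460 − 1.040240) / 3 = 1.012533
R(2,2) = 1.012533 + (1.012533 − 1.013088)/15 = 1.012496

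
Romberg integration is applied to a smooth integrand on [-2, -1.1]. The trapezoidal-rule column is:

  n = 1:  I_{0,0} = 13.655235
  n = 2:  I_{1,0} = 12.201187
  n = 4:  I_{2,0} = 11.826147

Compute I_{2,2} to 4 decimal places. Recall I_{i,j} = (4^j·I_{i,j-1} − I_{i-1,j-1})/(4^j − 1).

11.7001

Richardson extrapolation on the trapezoidal column (denominator 4−1=3):
I_{1,1} = 12.201187 + (12.201187 − 13.655235)/3 = 11.716504
I_{2,1} = (4·11.826147 − 12.201187) / 3 = 11.701134
I_{2,2} = 11.701134 + (11.701134 − 11.716504)/15 = 11.700109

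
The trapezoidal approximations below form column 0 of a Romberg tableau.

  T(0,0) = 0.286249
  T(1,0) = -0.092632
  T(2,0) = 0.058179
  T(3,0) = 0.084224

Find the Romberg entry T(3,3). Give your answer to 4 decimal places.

T(1,1) = -0.092632 + (-0.092632 − 0.286249)/3 = -0.218926
T(2,1) = 0.058179 + (0.058179 − (-0.092632))/3 = 0.108449
T(3,1) = (4·0.084224 − 0.058179) / 3 = 0.092906
T(2,2) = 0.108449 + (0.108449 − (-0.218926))/15 = 0.130274
T(3,2) = (16·0.092906 − 0.108449) / 15 = 0.091870
T(3,3) = (64·0.091870 − 0.130274) / 63 = 0.091260
(Column j=1 coincides with Simpson's rule on the same nodes.)

0.0913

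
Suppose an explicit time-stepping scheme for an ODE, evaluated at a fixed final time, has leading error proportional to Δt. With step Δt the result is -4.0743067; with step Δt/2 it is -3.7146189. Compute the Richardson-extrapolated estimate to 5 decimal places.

-3.35493

Extrapolated value = (2·A(Δt/2) − A(Δt)) / (2 − 1)
= (2·(-3.7146189) − (-4.0743067)) / 1
= -3.3549311 / 1 = -3.3549311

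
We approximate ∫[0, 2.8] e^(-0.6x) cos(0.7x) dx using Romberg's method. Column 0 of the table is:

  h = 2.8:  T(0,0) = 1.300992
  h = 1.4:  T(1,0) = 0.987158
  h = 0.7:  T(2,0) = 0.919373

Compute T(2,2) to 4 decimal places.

Richardson extrapolation on the trapezoidal column (denominator 4−1=3):
T(1,1) = (4·0.987158 − 1.300992) / 3 = 0.882547
T(2,1) = 0.919373 + (0.919373 − 0.987158)/3 = 0.896778
T(2,2) = 0.896778 + (0.896778 − 0.882547)/15 = 0.897727

0.8977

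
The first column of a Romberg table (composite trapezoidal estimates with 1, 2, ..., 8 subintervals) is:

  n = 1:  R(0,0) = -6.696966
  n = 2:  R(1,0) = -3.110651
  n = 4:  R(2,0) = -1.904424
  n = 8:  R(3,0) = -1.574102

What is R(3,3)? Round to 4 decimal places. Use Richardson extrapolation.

-1.4612

R(1,1) = (4·(-3.110651) − (-6.696966)) / 3 = -1.915213
R(2,1) = -1.904424 + (-1.904424 − (-3.110651))/3 = -1.502348
R(3,1) = -1.574102 + (-1.574102 − (-1.904424))/3 = -1.463995
R(2,2) = -1.502348 + (-1.502348 − (-1.915213))/15 = -1.474824
R(3,2) = (16·(-1.463995) − (-1.502348)) / 15 = -1.461438
R(3,3) = -1.461438 + (-1.461438 − (-1.474824))/63 = -1.461226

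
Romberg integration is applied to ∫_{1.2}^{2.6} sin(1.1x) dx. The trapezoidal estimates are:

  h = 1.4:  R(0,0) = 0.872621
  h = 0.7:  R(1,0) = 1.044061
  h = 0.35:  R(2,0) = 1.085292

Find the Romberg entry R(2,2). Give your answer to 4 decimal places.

1.0989

Richardson extrapolation on the trapezoidal column (denominator 4−1=3):
R(1,1) = 1.044061 + (1.044061 − 0.872621)/3 = 1.101208
R(2,1) = (4·1.085292 − 1.044061) / 3 = 1.099036
R(2,2) = (16·1.099036 − 1.101208) / 15 = 1.098891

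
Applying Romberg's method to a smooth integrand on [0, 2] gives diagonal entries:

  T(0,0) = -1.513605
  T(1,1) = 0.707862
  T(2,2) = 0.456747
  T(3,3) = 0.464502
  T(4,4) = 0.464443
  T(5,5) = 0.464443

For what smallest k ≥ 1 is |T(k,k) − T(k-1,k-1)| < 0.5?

k = 2

|T(1,1) − T(0,0)| = 2.221467 ≥ 0.5
|T(2,2) − T(1,1)| = 0.251115 < 0.5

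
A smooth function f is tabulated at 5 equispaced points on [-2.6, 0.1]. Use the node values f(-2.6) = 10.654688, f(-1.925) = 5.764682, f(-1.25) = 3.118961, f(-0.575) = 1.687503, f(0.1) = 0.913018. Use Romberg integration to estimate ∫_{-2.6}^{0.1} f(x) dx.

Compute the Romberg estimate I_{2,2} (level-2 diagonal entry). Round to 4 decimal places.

10.7061

I_{0,0} (trapezoid, 1 panel, h=2.7000): 15.616403
I_{1,0} (trapezoid, 2 panels, h=1.3500): 12.018799
I_{2,0} (trapezoid, 4 panels, h=0.6750): 11.039624
I_{1,1} = 12.018799 + (12.018799 − 15.616403)/3 = 10.819598
I_{2,1} = 11.039624 + (11.039624 − 12.018799)/3 = 10.713232
I_{2,2} = 10.713232 + (10.713232 − 10.819598)/15 = 10.706141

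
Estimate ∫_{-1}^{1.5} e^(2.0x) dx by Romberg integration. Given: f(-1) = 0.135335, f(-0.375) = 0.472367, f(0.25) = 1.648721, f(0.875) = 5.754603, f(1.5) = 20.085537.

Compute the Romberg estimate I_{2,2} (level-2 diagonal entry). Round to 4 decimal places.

10.0165

I_{0,0} (trapezoid, 1 panel, h=2.5000): 25.276090
I_{1,0} (trapezoid, 2 panels, h=1.2500): 14.698946
I_{2,0} (trapezoid, 4 panels, h=0.6250): 11.241329
I_{1,1} = 14.698946 + (14.698946 − 25.276090)/3 = 11.173231
I_{2,1} = 11.241329 + (11.241329 − 14.698946)/3 = 10.088790
I_{2,2} = 10.088790 + (10.088790 − 11.173231)/15 = 10.016494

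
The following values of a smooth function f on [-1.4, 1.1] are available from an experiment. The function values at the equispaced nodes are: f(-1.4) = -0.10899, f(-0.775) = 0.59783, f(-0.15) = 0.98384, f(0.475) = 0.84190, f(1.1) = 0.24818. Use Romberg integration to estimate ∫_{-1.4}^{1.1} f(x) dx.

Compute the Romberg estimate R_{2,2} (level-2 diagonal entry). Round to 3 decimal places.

R_{0,0} (trapezoid, 1 panel, h=2.5000): 0.17399
R_{1,0} (trapezoid, 2 panels, h=1.2500): 1.31679
R_{2,0} (trapezoid, 4 panels, h=0.6250): 1.55823
R_{1,1} = 1.31679 + (1.31679 − 0.17399)/3 = 1.69772
R_{2,1} = 1.55823 + (1.55823 − 1.31679)/3 = 1.63871
R_{2,2} = 1.63871 + (1.63871 − 1.69772)/15 = 1.63478

1.635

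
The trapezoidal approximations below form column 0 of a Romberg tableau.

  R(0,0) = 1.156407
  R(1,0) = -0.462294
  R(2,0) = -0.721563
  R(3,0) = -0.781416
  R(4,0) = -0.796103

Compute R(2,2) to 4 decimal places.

-0.7951

Richardson extrapolation on the trapezoidal column (denominator 4−1=3):
R(1,1) = -0.462294 + (-0.462294 − 1.156407)/3 = -1.001861
R(2,1) = -0.721563 + (-0.721563 − (-0.462294))/3 = -0.807986
R(2,2) = -0.807986 + (-0.807986 − (-1.001861))/15 = -0.795061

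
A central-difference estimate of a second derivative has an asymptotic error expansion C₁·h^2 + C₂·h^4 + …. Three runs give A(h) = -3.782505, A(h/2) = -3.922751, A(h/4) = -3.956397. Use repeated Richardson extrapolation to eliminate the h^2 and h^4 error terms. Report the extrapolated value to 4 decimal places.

First eliminate the h^2 term (factor 2^2 = 4):
  B₁ = (4·(-3.922751) − (-3.782505))/3 = -3.969500
  B₂ = (4·(-3.956397) − (-3.922751))/3 = -3.967612
Then eliminate the h^4 term (factor 2^4 = 16):
  (16·(-3.967612) − (-3.969500))/15 = -3.967486

-3.9675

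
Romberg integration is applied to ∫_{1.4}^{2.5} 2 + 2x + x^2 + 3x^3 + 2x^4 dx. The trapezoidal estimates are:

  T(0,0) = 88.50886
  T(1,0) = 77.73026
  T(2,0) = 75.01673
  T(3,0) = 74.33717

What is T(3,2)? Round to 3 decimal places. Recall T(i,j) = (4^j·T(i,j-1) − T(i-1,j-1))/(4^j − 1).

Richardson extrapolation on the trapezoidal column (denominator 4−1=3):
T(2,1) = 75.01673 + (75.01673 − 77.73026)/3 = 74.11222
T(3,1) = 74.33717 + (74.33717 − 75.01673)/3 = 74.11065
T(3,2) = (16·74.11065 − 74.11222) / 15 = 74.11055
(Column j=1 coincides with Simpson's rule on the same nodes.)

74.111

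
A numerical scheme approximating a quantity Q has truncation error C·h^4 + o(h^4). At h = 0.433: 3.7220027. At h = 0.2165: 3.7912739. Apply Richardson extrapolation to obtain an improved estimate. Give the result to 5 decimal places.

Extrapolated value = (16·A(h/2) − A(h)) / (16 − 1)
= (16·3.7912739 − 3.7220027) / 15
= 56.9383797 / 15 = 3.7958920

3.79589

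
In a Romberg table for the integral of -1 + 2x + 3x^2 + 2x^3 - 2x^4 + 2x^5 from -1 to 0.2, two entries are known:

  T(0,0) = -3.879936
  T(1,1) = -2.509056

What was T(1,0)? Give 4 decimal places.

-2.8518

From T(1,1) = (4·T(1,0) − T(0,0))/3, solve for T(1,0):
4·T(1,0) = 3·(-2.509056) + (-3.879936) = -11.407104
T(1,0) = -2.851776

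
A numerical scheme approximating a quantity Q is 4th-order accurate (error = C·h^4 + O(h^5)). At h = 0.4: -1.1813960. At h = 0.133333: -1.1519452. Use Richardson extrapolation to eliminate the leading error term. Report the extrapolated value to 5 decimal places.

-1.15158

Extrapolated value = (81·A(h/3) − A(h)) / (81 − 1)
= (81·(-1.1519452) − (-1.1813960)) / 80
= -92.1261652 / 80 = -1.1515771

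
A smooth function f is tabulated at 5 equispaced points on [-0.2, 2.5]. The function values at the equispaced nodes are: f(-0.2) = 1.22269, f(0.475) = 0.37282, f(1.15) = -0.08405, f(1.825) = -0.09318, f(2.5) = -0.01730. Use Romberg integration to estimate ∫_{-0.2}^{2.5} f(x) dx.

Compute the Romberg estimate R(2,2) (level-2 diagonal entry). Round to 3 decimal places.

R(0,0) (trapezoid, 1 panel, h=2.7000): 1.62728
R(1,0) (trapezoid, 2 panels, h=1.3500): 0.70017
R(2,0) (trapezoid, 4 panels, h=0.6750): 0.53884
R(1,1) = 0.70017 + (0.70017 − 1.62728)/3 = 0.39113
R(2,1) = 0.53884 + (0.53884 − 0.70017)/3 = 0.48506
R(2,2) = 0.48506 + (0.48506 − 0.39113)/15 = 0.49132

0.491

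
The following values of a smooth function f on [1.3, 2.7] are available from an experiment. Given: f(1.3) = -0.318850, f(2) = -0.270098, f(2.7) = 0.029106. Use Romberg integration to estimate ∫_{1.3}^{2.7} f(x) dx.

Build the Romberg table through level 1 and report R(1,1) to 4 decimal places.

-0.3197

R(0,0) (trapezoid, 1 panel, h=1.4000): -0.202821
R(1,0) (trapezoid, 2 panels, h=0.7000): -0.290479
R(1,1) = -0.290479 + (-0.290479 − (-0.202821))/3 = -0.319698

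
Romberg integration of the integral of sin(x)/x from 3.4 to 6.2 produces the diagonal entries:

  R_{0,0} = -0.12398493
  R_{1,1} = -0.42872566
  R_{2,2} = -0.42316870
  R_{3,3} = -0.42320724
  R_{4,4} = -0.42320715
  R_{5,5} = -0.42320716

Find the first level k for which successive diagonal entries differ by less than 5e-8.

|R_{1,1} − R_{0,0}| = 0.30474073 ≥ 5e-8
|R_{2,2} − R_{1,1}| = 0.00555696 ≥ 5e-8
|R_{3,3} − R_{2,2}| = 0.00003854 ≥ 5e-8
|R_{4,4} − R_{3,3}| = 0.00000009 ≥ 5e-8
|R_{5,5} − R_{4,4}| = 0.00000001 < 5e-8

k = 5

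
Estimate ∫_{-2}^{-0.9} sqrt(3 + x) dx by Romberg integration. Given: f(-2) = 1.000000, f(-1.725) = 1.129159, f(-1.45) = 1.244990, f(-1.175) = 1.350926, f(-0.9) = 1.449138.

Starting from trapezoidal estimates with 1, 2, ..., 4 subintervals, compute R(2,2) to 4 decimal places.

R(0,0) (trapezoid, 1 panel, h=1.1000): 1.347026
R(1,0) (trapezoid, 2 panels, h=0.5500): 1.358257
R(2,0) (trapezoid, 4 panels, h=0.2750): 1.361152
R(1,1) = 1.358257 + (1.358257 − 1.347026)/3 = 1.362001
R(2,1) = 1.361152 + (1.361152 − 1.358257)/3 = 1.362117
R(2,2) = 1.362117 + (1.362117 − 1.362001)/15 = 1.362125

1.3621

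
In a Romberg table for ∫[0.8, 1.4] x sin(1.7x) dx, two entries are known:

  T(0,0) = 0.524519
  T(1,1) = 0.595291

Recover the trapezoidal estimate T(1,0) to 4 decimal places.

0.5776

From T(1,1) = (4·T(1,0) − T(0,0))/3, solve for T(1,0):
4·T(1,0) = 3·0.595291 + 0.524519 = 2.310392
T(1,0) = 0.577598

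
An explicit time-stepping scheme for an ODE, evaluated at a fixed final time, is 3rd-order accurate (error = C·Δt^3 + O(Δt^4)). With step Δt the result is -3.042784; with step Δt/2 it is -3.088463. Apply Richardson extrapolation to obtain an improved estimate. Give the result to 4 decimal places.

The leading error scales as Δt^3; refining by a factor of 2 reduces it by 2^3 = 8.
Extrapolated value = (8·A(Δt/2) − A(Δt)) / (8 − 1)
= (8·(-3.088463) − (-3.042784)) / 7
= -21.664920 / 7 = -3.094989

-3.0950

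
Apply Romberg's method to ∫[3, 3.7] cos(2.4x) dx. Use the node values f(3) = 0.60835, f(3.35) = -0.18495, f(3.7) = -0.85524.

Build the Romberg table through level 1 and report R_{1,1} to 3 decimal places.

-0.115

R_{0,0} (trapezoid, 1 panel, h=0.7000): -0.08641
R_{1,0} (trapezoid, 2 panels, h=0.3500): -0.10794
R_{1,1} = -0.10794 + (-0.10794 − (-0.08641))/3 = -0.11512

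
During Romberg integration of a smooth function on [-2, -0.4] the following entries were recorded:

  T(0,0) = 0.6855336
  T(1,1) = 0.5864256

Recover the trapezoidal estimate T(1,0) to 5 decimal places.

0.61120

From T(1,1) = (4·T(1,0) − T(0,0))/3, solve for T(1,0):
4·T(1,0) = 3·0.5864256 + 0.6855336 = 2.4448104
T(1,0) = 0.6112026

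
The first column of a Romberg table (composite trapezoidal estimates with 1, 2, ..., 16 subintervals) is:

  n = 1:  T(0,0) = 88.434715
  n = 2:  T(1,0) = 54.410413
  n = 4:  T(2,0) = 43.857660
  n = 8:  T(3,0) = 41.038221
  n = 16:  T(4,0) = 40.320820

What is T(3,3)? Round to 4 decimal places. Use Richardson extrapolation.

T(1,1) = (4·54.410413 − 88.434715) / 3 = 43.068979
T(2,1) = (4·43.857660 − 54.410413) / 3 = 40.340076
T(3,1) = 41.038221 + (41.038221 − 43.857660)/3 = 40.098408
T(2,2) = 40.340076 + (40.340076 − 43.068979)/15 = 40.158149
T(3,2) = (16·40.098408 − 40.340076) / 15 = 40.082297
T(3,3) = 40.082297 + (40.082297 − 40.158149)/63 = 40.081093

40.0811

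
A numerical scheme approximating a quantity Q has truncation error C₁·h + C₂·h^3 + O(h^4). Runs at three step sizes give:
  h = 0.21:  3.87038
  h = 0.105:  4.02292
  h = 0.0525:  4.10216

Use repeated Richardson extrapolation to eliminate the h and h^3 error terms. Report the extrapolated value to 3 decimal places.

First eliminate the h term (factor 2^1 = 2):
  B₁ = (2·4.02292 − 3.87038)/1 = 4.17546
  B₂ = (2·4.10216 − 4.02292)/1 = 4.18140
Then eliminate the h^3 term (factor 2^3 = 8):
  (8·4.18140 − 4.17546)/7 = 4.18225

4.182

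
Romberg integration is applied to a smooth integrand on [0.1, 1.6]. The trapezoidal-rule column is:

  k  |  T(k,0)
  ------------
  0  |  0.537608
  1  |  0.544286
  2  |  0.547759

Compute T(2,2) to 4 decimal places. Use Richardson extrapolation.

Richardson extrapolation on the trapezoidal column (denominator 4−1=3):
T(1,1) = 0.544286 + (0.544286 − 0.537608)/3 = 0.546512
T(2,1) = 0.547759 + (0.547759 − 0.544286)/3 = 0.548917
T(2,2) = (16·0.548917 − 0.546512) / 15 = 0.549077

0.5491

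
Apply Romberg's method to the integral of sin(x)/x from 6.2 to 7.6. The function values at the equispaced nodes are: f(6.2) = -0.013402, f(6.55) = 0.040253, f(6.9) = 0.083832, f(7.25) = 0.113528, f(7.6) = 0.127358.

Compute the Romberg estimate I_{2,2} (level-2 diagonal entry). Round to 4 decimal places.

0.1046

I_{0,0} (trapezoid, 1 panel, h=1.4000): 0.079769
I_{1,0} (trapezoid, 2 panels, h=0.7000): 0.098567
I_{2,0} (trapezoid, 4 panels, h=0.3500): 0.103107
I_{1,1} = 0.098567 + (0.098567 − 0.079769)/3 = 0.104833
I_{2,1} = 0.103107 + (0.103107 − 0.098567)/3 = 0.104620
I_{2,2} = 0.104620 + (0.104620 − 0.104833)/15 = 0.104606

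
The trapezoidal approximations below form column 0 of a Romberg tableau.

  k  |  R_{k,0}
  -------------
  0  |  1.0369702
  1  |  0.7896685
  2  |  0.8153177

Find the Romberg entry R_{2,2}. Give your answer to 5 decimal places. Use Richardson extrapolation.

R_{1,1} = 0.7896685 + (0.7896685 − 1.0369702)/3 = 0.7072346
R_{2,1} = (4·0.8153177 − 0.7896685) / 3 = 0.8238674
R_{2,2} = 0.8238674 + (0.8238674 − 0.7072346)/15 = 0.8316429

0.83164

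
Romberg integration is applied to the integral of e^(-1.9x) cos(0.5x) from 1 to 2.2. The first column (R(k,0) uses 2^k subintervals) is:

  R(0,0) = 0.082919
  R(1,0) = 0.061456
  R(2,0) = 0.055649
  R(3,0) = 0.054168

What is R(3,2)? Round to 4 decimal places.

0.0537

Richardson extrapolation on the trapezoidal column (denominator 4−1=3):
R(2,1) = (4·0.055649 − 0.061456) / 3 = 0.053713
R(3,1) = 0.054168 + (0.054168 − 0.055649)/3 = 0.053674
R(3,2) = 0.053674 + (0.053674 − 0.053713)/15 = 0.053671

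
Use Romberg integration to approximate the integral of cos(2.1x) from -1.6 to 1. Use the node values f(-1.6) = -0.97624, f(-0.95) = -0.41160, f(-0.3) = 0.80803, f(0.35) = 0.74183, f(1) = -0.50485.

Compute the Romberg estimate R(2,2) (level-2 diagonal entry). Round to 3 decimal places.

0.286

R(0,0) (trapezoid, 1 panel, h=2.6000): -1.92542
R(1,0) (trapezoid, 2 panels, h=1.3000): 0.08773
R(2,0) (trapezoid, 4 panels, h=0.6500): 0.25851
R(1,1) = 0.08773 + (0.08773 − (-1.92542))/3 = 0.75878
R(2,1) = 0.25851 + (0.25851 − 0.08773)/3 = 0.31544
R(2,2) = 0.31544 + (0.31544 − 0.75878)/15 = 0.28588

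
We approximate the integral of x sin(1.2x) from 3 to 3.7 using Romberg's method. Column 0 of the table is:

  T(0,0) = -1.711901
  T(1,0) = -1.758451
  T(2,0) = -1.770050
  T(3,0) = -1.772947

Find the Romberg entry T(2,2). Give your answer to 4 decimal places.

-1.7739

T(1,1) = (4·(-1.758451) − (-1.711901)) / 3 = -1.773968
T(2,1) = -1.770050 + (-1.770050 − (-1.758451))/3 = -1.773916
T(2,2) = -1.773916 + (-1.773916 − (-1.773968))/15 = -1.773913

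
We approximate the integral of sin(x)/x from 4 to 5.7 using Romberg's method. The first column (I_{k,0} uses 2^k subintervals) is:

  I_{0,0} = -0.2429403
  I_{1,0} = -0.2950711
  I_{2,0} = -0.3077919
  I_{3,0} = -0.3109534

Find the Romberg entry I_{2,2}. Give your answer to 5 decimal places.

I_{1,1} = (4·(-0.2950711) − (-0.2429403)) / 3 = -0.3124480
I_{2,1} = -0.3077919 + (-0.3077919 − (-0.2950711))/3 = -0.3120322
I_{2,2} = (16·(-0.3120322) − (-0.3124480)) / 15 = -0.3120045

-0.31200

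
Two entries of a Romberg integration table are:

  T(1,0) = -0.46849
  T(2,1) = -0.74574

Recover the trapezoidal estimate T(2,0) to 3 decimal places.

From T(2,1) = (4·T(2,0) − T(1,0))/3, solve for T(2,0):
4·T(2,0) = 3·(-0.74574) + (-0.46849) = -2.70571
T(2,0) = -0.67643

-0.676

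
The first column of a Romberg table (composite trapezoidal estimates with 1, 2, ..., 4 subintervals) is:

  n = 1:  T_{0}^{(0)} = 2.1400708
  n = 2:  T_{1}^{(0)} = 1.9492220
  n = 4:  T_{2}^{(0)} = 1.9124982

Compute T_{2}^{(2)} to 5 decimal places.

T_{1}^{(1)} = (4·1.9492220 − 2.1400708) / 3 = 1.8856057
T_{2}^{(1)} = 1.9124982 + (1.9124982 − 1.9492220)/3 = 1.9002569
T_{2}^{(2)} = 1.9002569 + (1.9002569 − 1.8856057)/15 = 1.9012336
(Column j=1 coincides with Simpson's rule on the same nodes.)

1.90123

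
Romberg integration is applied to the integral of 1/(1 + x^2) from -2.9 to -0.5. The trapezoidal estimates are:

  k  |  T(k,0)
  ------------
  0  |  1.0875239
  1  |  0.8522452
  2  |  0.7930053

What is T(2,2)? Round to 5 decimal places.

T(1,1) = (4·0.8522452 − 1.0875239) / 3 = 0.7738190
T(2,1) = 0.7930053 + (0.7930053 − 0.8522452)/3 = 0.7732587
T(2,2) = (16·0.7732587 − 0.7738190) / 15 = 0.7732213

0.77322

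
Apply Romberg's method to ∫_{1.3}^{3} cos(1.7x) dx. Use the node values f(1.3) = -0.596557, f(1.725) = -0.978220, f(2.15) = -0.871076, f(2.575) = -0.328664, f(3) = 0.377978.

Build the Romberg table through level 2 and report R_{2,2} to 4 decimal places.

-1.0163

R_{0,0} (trapezoid, 1 panel, h=1.7000): -0.185792
R_{1,0} (trapezoid, 2 panels, h=0.8500): -0.833311
R_{2,0} (trapezoid, 4 panels, h=0.4250): -0.972081
R_{1,1} = -0.833311 + (-0.833311 − (-0.185792))/3 = -1.049151
R_{2,1} = -0.972081 + (-0.972081 − (-0.833311))/3 = -1.018338
R_{2,2} = -1.018338 + (-1.018338 − (-1.049151))/15 = -1.016284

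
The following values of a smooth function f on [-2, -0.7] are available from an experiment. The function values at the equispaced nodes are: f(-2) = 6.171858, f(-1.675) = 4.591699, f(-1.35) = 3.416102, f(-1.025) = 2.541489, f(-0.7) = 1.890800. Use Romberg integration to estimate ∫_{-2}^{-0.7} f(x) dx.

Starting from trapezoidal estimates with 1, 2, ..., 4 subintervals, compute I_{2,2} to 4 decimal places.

4.7045

I_{0,0} (trapezoid, 1 panel, h=1.3000): 5.240728
I_{1,0} (trapezoid, 2 panels, h=0.6500): 4.840830
I_{2,0} (trapezoid, 4 panels, h=0.3250): 4.738701
I_{1,1} = 4.840830 + (4.840830 − 5.240728)/3 = 4.707531
I_{2,1} = 4.738701 + (4.738701 − 4.840830)/3 = 4.704658
I_{2,2} = 4.704658 + (4.704658 − 4.707531)/15 = 4.704466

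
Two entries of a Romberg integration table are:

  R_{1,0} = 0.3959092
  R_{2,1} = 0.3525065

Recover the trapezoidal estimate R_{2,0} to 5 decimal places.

From R_{2,1} = (4·R_{2,0} − R_{1,0})/3, solve for R_{2,0}:
4·R_{2,0} = 3·0.3525065 + 0.3959092 = 1.4534287
R_{2,0} = 0.3633572

0.36336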